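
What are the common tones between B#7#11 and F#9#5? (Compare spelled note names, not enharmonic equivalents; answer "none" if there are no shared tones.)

B#7#11 = B♯, D𝄪, F𝄪, A♯, E𝄪.
F#9#5 = F♯, A♯, C𝄪, E, G♯.
Shared: A♯.

A♯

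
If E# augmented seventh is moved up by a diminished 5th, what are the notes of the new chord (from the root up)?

A diminished 5th up from E-sharp is B, so the new chord is B augmented seventh.
- root: B
- major 3rd: D-sharp
- augmented 5th: F-double-sharp
- minor 7th: A

B – D-sharp – F-double-sharp – A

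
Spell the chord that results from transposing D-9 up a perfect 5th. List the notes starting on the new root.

Transposed root: D → A (perfect 5th up). So we spell A minor ninth:
A — root
C — minor 3rd
E — perfect 5th
G — minor 7th
B — major 9th

A – C – E – G – B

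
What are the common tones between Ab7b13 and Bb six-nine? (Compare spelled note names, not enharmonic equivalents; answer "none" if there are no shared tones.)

C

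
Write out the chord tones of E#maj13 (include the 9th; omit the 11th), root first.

Root E#, quality major thirteenth:
root → E#
3rd (major 3rd) → G##
5th (perfect 5th) → B#
7th (major 7th) → D##
9th (major 9th) → F##
13th (major 13th) → C##

E#, G##, B#, D##, F##, C##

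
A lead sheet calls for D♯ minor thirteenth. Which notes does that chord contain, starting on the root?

D-sharp, F-sharp, A-sharp, C-sharp, E-sharp, G-sharp, B-sharp

D♯ minor thirteenth: minor thirteenth on D-sharp.
D-sharp — root
F-sharp — minor 3rd
A-sharp — perfect 5th
C-sharp — minor 7th
E-sharp — major 9th
G-sharp — perfect 11th
B-sharp — major 13th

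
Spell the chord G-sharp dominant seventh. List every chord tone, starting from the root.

G-sharp – B-sharp – D-sharp – F-sharp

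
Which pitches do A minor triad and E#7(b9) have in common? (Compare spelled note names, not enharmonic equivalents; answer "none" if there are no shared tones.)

none

A minor triad: A C E
E#7(b9): E# G## B# D# F#
Common to both → none.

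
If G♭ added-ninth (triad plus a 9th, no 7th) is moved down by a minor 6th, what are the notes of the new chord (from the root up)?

Transposed root: G-flat → B-flat (minor 6th down). So we spell B-flat added-ninth:
B-flat — root
D — major 3rd
F — perfect 5th
C — major 9th

B-flat – D – F – C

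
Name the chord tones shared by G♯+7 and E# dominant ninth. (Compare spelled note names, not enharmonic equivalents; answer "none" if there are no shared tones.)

G♯+7: G♯ B♯ D𝄪 F♯
E# dominant ninth: E♯ G𝄪 B♯ D♯ F𝄪
Common to both → B♯.

B♯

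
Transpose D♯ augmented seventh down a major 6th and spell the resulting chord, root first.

F♯, A♯, C𝄪, E

A major 6th down from D♯ is F♯, so the new chord is F♯ augmented seventh.
- root: F♯
- major 3rd: A♯
- augmented 5th: C𝄪
- minor 7th: E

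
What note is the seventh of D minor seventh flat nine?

C

D minor seventh flat nine is built on D; its 7th is a minor 7th above the root.
A seventh above D uses the letter C, and the minor 7th above D is C.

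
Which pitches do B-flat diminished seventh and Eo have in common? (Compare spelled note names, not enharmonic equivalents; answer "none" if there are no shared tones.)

B-flat diminished seventh = Bb, Db, Fb, Abb.
Eo = E, G, Bb.
Shared: Bb.

Bb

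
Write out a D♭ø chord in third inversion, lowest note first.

C♭, D♭, F♭, A𝄫

In root position, D♭ø is D♭–F♭–A𝄫–C♭.
Third inversion puts the seventh (C♭) in the bass.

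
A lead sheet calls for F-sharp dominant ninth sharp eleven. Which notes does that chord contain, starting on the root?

F-sharp dominant ninth sharp eleven: dominant ninth sharp eleven on F♯.
- root: F♯
- major 3rd: A♯
- perfect 5th: C♯
- minor 7th: E
- major 9th: G♯
- augmented 11th: B♯

F♯, A♯, C♯, E, G♯, B♯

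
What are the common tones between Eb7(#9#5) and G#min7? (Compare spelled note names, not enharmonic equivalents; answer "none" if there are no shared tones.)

B, F#

Eb7(#9#5) = Eb, G, B, Db, F#.
G#min7 = G#, B, D#, F#.
Shared: B, F#.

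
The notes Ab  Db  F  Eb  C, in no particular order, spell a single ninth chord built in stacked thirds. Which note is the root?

Stacking in thirds gives Db – F – Ab – C – Eb, so Db is the root — Db major ninth.

Db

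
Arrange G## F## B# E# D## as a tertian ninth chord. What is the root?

E#

Stacking in thirds gives E# – G## – B# – D## – F##, so E# is the root — E# major ninth.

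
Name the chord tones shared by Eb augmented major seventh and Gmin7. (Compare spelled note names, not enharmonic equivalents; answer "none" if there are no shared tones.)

Eb augmented major seventh = Eb, G, B, D.
Gmin7 = G, Bb, D, F.
Shared: G, D.

G D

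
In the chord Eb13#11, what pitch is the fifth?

Bb

Root of Eb13#11 = Eb. The 5th is a perfect 5th: Eb up a perfect 5th → Bb.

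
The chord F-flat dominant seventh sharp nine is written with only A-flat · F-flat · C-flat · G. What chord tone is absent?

The full F-flat dominant seventh sharp nine chord is F-flat, A-flat, C-flat, E-double-flat, G.
Comparing with the voicing, the minor 7th (7th) — E-double-flat — is absent.

E-double-flat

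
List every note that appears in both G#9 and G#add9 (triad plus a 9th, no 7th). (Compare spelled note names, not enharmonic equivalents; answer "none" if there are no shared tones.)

G♯ – B♯ – D♯ – A♯

G#9 = G♯, B♯, D♯, F♯, A♯.
G#add9 = G♯, B♯, D♯, A♯.
Shared: G♯, B♯, D♯, A♯.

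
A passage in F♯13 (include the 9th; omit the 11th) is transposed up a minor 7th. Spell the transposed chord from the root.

A minor 7th up from F♯ is E, so the new chord is E dominant thirteenth.
Root: E
Major 3rd (3rd): G♯
Perfect 5th (5th): B
Minor 7th (7th): D
Major 9th (9th): F♯
Major 13th (13th): C♯

E, G♯, B, D, F♯, C♯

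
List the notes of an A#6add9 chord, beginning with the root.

A#6add9: six-nine on A#.
root → A#
3rd (major 3rd) → C##
5th (perfect 5th) → E#
6th (major 6th) → F##
9th (major 9th) → B#

A#, C##, E#, F##, B#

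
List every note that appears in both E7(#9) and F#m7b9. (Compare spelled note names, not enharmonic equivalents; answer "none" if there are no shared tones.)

E

E7(#9): E G♯ B D F𝄪
F#m7b9: F♯ A C♯ E G
Common to both → E.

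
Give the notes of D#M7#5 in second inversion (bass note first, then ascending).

In root position, D#M7#5 is D#–F##–A##–C##.
Second inversion puts the fifth (A##) in the bass.

A##  C##  D#  F##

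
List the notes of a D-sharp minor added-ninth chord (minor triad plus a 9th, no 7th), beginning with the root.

D-sharp F-sharp A-sharp E-sharp

Root D-sharp, quality minor added-ninth:
- root: D-sharp
- minor 3rd: F-sharp
- perfect 5th: A-sharp
- major 9th: E-sharp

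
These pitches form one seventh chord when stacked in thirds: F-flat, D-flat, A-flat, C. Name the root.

D-flat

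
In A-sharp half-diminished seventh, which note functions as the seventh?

Root of A-sharp half-diminished seventh = A-sharp. The 7th is a minor 7th: A-sharp up a minor 7th → G-sharp.

G-sharp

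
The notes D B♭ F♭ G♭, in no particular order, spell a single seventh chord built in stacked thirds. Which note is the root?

G♭

Arranged so that each adjacent pair is a third by letter name: G♭ – B♭ – D – F♭.
The bottom of that stack, G♭, is the root (this is G♭ augmented seventh).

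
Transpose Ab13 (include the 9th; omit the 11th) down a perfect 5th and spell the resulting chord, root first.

A perfect 5th down from A♭ is D♭, so the new chord is D♭ dominant thirteenth.
root → D♭
3rd (major 3rd) → F
5th (perfect 5th) → A♭
7th (minor 7th) → C♭
9th (major 9th) → E♭
13th (major 13th) → B♭

D♭ – F – A♭ – C♭ – E♭ – B♭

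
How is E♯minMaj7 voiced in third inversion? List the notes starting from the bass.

D𝄪 E♯ G♯ B♯

In root position, E♯minMaj7 is E♯–G♯–B♯–D𝄪.
Third inversion puts the seventh (D𝄪) in the bass.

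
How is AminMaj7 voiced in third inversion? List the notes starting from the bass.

In root position, AminMaj7 is A–C–E–G#.
Third inversion puts the seventh (G#) in the bass.

G# – A – C – E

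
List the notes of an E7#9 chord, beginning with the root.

E  G#  B  D  F##

E7#9 is a dominant seventh sharp nine built on E.
Root: E
Major 3rd (3rd): G#
Perfect 5th (5th): B
Minor 7th (7th): D
Augmented 9th (9th): F##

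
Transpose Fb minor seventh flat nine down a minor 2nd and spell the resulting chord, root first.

E-flat – G-flat – B-flat – D-flat – F-flat

Transposed root: F-flat → E-flat (minor 2nd down). So we spell E-flat minor seventh flat nine:
- root: E-flat
- minor 3rd: G-flat
- perfect 5th: B-flat
- minor 7th: D-flat
- minor 9th: F-flat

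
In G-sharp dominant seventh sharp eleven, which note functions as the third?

Root of G-sharp dominant seventh sharp eleven = G#. The 3rd is a major 3rd: G# up a major 3rd → B#.

B#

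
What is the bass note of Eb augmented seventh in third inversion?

D-flat

Eb augmented seventh = E-flat–G–B–D-flat. Third inversion → seventh in the bass = D-flat.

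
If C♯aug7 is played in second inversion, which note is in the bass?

C♯aug7 in root position is C#–E#–G##–B.
Second inversion places the fifth in the bass, which is G##.

G##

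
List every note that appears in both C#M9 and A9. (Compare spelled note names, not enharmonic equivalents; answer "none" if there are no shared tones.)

C#M9 = C#, E#, G#, B#, D#.
A9 = A, C#, E, G, B.
Shared: C#.

C#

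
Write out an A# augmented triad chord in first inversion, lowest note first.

C𝄪, E𝄪, A♯

A# augmented triad = A♯–C𝄪–E𝄪; first inversion → third (C𝄪) lowest.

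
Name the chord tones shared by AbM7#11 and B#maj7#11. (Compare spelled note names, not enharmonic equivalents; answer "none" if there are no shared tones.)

AbM7#11: A♭ C E♭ G D
B#maj7#11: B♯ D𝄪 F𝄪 A𝄪 E𝄪
Common to both → none.

none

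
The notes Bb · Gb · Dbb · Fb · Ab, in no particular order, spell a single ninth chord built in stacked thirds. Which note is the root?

Arranged so that each adjacent pair is a third by letter name: Gb – Bb – Dbb – Fb – Ab.
The bottom of that stack, Gb, is the root (this is Gb dominant ninth flat five).

Gb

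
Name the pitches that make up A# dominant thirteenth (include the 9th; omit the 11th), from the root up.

A-sharp  C-double-sharp  E-sharp  G-sharp  B-sharp  F-double-sharp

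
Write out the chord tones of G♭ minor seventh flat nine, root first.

G♭ minor seventh flat nine is a minor seventh flat nine built on G-flat.
- root: G-flat
- minor 3rd: B-double-flat
- perfect 5th: D-flat
- minor 7th: F-flat
- minor 9th: A-double-flat

G-flat, B-double-flat, D-flat, F-flat, A-double-flat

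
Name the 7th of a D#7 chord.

C#

Root of D#7 = D#. The 7th is a minor 7th: D# up a minor 7th → C#.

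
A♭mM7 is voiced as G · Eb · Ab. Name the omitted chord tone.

Cb

A♭mM7 = Ab, Cb, Eb, G. The voicing lacks the 3rd (minor 3rd), Cb.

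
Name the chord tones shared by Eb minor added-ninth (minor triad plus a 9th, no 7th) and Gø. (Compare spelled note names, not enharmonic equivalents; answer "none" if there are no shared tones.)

Bb  F

Eb minor added-ninth: Eb Gb Bb F
Gø: G Bb Db F
Common to both → Bb, F.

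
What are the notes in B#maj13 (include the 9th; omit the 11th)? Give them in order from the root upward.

B♯  D𝄪  F𝄪  A𝄪  C𝄪  G𝄪

Root B♯, quality major thirteenth:
Root: B♯
Major 3rd (3rd): D𝄪
Perfect 5th (5th): F𝄪
Major 7th (7th): A𝄪
Major 9th (9th): C𝄪
Major 13th (13th): G𝄪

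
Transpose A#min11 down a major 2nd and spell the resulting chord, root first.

A# down a major 2nd → G#. New chord: G# minor eleventh.
- root: G#
- minor 3rd: B
- perfect 5th: D#
- minor 7th: F#
- major 9th: A#
- perfect 11th: C#

G#, B, D#, F#, A#, C#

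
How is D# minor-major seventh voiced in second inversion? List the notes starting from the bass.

A-sharp, C-double-sharp, D-sharp, F-sharp

In root position, D# minor-major seventh is D-sharp–F-sharp–A-sharp–C-double-sharp.
Second inversion puts the fifth (A-sharp) in the bass.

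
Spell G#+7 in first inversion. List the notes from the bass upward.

B#, D##, F#, G#

G#+7 = G#–B#–D##–F#; first inversion → third (B#) lowest.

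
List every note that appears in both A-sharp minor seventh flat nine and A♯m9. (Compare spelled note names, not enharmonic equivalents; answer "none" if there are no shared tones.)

A♯, C♯, E♯, G♯

A-sharp minor seventh flat nine = A♯, C♯, E♯, G♯, B.
A♯m9 = A♯, C♯, E♯, G♯, B♯.
Shared: A♯, C♯, E♯, G♯.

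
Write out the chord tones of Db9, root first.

Db, F, Ab, Cb, Eb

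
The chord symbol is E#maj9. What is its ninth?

Root of E#maj9 = E#. The 9th is a major 9th: E# up a major 9th → F##.

F##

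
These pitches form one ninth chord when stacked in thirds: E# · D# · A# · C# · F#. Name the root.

Stacking in thirds gives D# – F# – A# – C# – E#, so D# is the root — D# minor ninth.

D#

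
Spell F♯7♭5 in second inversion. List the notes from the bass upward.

In root position, F♯7♭5 is F#–A#–C–E.
Second inversion puts the fifth (C) in the bass.

C, E, F#, A#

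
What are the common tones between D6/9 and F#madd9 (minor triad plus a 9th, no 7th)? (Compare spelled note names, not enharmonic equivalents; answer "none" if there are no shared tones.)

F#, A

D6/9: D F# A B E
F#madd9: F# A C# G#
Common to both → F#, A.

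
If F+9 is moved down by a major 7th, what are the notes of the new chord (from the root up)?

Gb, Bb, D, Fb, Ab

F down a major 7th → Gb. New chord: Gb dominant ninth sharp five.
Root: Gb
Major 3rd (3rd): Bb
Augmented 5th (5th): D
Minor 7th (7th): Fb
Major 9th (9th): Ab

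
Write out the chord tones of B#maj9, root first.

B♯ – D𝄪 – F𝄪 – A𝄪 – C𝄪

B#maj9 is a major ninth built on B♯.
- root: B♯
- major 3rd: D𝄪
- perfect 5th: F𝄪
- major 7th: A𝄪
- major 9th: C𝄪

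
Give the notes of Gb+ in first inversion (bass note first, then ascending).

Bb D Gb

In root position, Gb+ is Gb–Bb–D.
First inversion puts the third (Bb) in the bass.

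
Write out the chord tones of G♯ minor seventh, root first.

G#, B, D#, F#

G♯ minor seventh: minor seventh on G#.
- root: G#
- minor 3rd: B
- perfect 5th: D#
- minor 7th: F#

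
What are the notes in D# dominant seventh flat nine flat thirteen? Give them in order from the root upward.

D-sharp, F-double-sharp, A-sharp, C-sharp, E, B

D# dominant seventh flat nine flat thirteen is a dominant seventh flat nine flat thirteen built on D-sharp.
root → D-sharp
3rd (major 3rd) → F-double-sharp
5th (perfect 5th) → A-sharp
7th (minor 7th) → C-sharp
9th (minor 9th) → E
13th (minor 13th) → B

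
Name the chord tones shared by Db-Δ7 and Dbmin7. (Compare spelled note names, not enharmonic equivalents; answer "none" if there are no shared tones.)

Db-Δ7 = Db, Fb, Ab, C.
Dbmin7 = Db, Fb, Ab, Cb.
Shared: Db, Fb, Ab.

Db, Fb, Ab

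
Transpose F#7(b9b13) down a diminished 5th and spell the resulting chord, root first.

F# down a diminished 5th → B#. New chord: B# dominant seventh flat nine flat thirteen.
- root: B#
- major 3rd: D##
- perfect 5th: F##
- minor 7th: A#
- minor 9th: C#
- minor 13th: G#

B# D## F## A# C# G#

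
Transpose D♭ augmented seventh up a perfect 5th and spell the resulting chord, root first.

A♭  C  E  G♭

Transposed root: D♭ → A♭ (perfect 5th up). So we spell A♭ augmented seventh:
Root: A♭
Major 3rd (3rd): C
Augmented 5th (5th): E
Minor 7th (7th): G♭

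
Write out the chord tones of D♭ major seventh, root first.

Db, F, Ab, C

D♭ major seventh: major seventh on Db.
root → Db
3rd (major 3rd) → F
5th (perfect 5th) → Ab
7th (major 7th) → C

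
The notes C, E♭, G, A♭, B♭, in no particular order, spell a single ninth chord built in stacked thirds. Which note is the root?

A♭

Arranged so that each adjacent pair is a third by letter name: A♭ – C – E♭ – G – B♭.
The bottom of that stack, A♭, is the root (this is A♭ major ninth).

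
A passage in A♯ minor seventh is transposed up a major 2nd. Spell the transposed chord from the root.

B-sharp  D-sharp  F-double-sharp  A-sharp

Transposed root: A-sharp → B-sharp (major 2nd up). So we spell B-sharp minor seventh:
Root: B-sharp
Minor 3rd (3rd): D-sharp
Perfect 5th (5th): F-double-sharp
Minor 7th (7th): A-sharp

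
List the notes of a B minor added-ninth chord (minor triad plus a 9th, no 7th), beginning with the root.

B minor added-ninth: minor added-ninth on B.
B — root
D — minor 3rd
F-sharp — perfect 5th
C-sharp — major 9th

B D F-sharp C-sharp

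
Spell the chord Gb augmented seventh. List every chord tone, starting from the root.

G-flat – B-flat – D – F-flat

Root G-flat, quality augmented seventh:
Root: G-flat
Major 3rd (3rd): B-flat
Augmented 5th (5th): D
Minor 7th (7th): F-flat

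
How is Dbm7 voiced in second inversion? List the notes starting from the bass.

A♭, C♭, D♭, F♭

In root position, Dbm7 is D♭–F♭–A♭–C♭.
Second inversion puts the fifth (A♭) in the bass.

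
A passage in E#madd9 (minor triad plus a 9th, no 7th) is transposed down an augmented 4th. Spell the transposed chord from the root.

B  D  F#  C#

Transposed root: E# → B (augmented 4th down). So we spell B minor added-ninth:
B — root
D — minor 3rd
F# — perfect 5th
C# — major 9th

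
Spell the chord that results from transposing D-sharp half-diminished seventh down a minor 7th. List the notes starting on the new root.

A minor 7th down from D-sharp is E-sharp, so the new chord is E-sharp half-diminished seventh.
- root: E-sharp
- minor 3rd: G-sharp
- diminished 5th: B
- minor 7th: D-sharp

E-sharp, G-sharp, B, D-sharp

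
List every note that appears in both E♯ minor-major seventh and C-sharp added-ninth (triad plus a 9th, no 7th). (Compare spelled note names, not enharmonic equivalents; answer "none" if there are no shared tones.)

E♯ minor-major seventh = E-sharp, G-sharp, B-sharp, D-double-sharp.
C-sharp added-ninth = C-sharp, E-sharp, G-sharp, D-sharp.
Shared: E-sharp, G-sharp.

E-sharp  G-sharp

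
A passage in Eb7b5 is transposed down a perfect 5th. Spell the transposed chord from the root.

A perfect 5th down from Eb is Ab, so the new chord is Ab dominant seventh flat five.
Ab — root
C — major 3rd
Ebb — diminished 5th
Gb — minor 7th

Ab  C  Ebb  Gb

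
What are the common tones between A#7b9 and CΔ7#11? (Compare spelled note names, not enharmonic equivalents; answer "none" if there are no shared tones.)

B

A#7b9 = A#, C##, E#, G#, B.
CΔ7#11 = C, E, G, B, F#.
Shared: B.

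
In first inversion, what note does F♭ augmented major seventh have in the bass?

Ab

F♭ augmented major seventh in root position is Fb–Ab–C–Eb.
First inversion places the third in the bass, which is Ab.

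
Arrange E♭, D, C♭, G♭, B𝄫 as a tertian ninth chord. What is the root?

C♭

Arranged so that each adjacent pair is a third by letter name: C♭ – E♭ – G♭ – B𝄫 – D.
The bottom of that stack, C♭, is the root (this is C♭ dominant seventh sharp nine).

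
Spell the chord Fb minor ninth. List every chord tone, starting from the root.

F-flat  A-double-flat  C-flat  E-double-flat  G-flat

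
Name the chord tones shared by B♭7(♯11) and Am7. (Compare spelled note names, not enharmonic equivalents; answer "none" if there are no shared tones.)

E

B♭7(♯11): Bb D F Ab E
Am7: A C E G
Common to both → E.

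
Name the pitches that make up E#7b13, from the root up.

E♯ – G𝄪 – B♯ – D♯ – C♯

E#7b13 is a dominant seventh flat thirteen built on E♯.
root → E♯
3rd (major 3rd) → G𝄪
5th (perfect 5th) → B♯
7th (minor 7th) → D♯
13th (minor 13th) → C♯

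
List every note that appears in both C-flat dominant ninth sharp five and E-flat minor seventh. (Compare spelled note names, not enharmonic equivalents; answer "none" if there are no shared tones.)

E-flat – D-flat

C-flat dominant ninth sharp five = C-flat, E-flat, G, B-double-flat, D-flat.
E-flat minor seventh = E-flat, G-flat, B-flat, D-flat.
Shared: E-flat, D-flat.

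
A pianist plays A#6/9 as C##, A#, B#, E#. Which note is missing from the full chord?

The full A#6/9 chord is A#, C##, E#, F##, B#.
Comparing with the voicing, the major 6th (6th) — F## — is absent.

F##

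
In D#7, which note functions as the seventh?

D#7 is built on D#; its 7th is a minor 7th above the root.
A seventh above D uses the letter C, and the minor 7th above D# is C#.

C#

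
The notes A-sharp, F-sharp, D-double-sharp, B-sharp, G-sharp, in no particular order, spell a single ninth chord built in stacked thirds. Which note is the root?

Stacking in thirds gives G-sharp – B-sharp – D-double-sharp – F-sharp – A-sharp, so G-sharp is the root — G-sharp dominant ninth sharp five.

G-sharp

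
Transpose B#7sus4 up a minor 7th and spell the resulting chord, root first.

A♯ – D♯ – E♯ – G♯

Transposed root: B♯ → A♯ (minor 7th up). So we spell A♯ dominant seventh suspended fourth:
root → A♯
4th (perfect 4th) → D♯
5th (perfect 5th) → E♯
7th (minor 7th) → G♯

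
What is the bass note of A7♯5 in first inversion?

C♯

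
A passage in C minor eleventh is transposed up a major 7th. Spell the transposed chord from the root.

A major 7th up from C is B, so the new chord is B minor eleventh.
Root: B
Minor 3rd (3rd): D
Perfect 5th (5th): F♯
Minor 7th (7th): A
Major 9th (9th): C♯
Perfect 11th (11th): E

B, D, F♯, A, C♯, E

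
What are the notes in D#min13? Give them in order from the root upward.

D# F# A# C# E# G# B#

Root D#, quality minor thirteenth:
Root: D#
Minor 3rd (3rd): F#
Perfect 5th (5th): A#
Minor 7th (7th): C#
Major 9th (9th): E#
Perfect 11th (11th): G#
Major 13th (13th): B#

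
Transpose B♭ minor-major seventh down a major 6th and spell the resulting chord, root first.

Transposed root: Bb → Db (major 6th down). So we spell Db minor-major seventh:
Db — root
Fb — minor 3rd
Ab — perfect 5th
C — major 7th

Db, Fb, Ab, C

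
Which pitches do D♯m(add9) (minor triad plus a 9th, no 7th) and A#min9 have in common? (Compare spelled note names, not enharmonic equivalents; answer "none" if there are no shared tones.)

D♯m(add9): D♯ F♯ A♯ E♯
A#min9: A♯ C♯ E♯ G♯ B♯
Common to both → A♯, E♯.

A♯ – E♯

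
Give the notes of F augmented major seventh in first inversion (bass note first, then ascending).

In root position, F augmented major seventh is F–A–C#–E.
First inversion puts the third (A) in the bass.

A, C#, E, F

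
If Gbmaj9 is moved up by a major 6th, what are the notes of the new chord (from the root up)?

Gb up a major 6th → Eb. New chord: Eb major ninth.
Eb — root
G — major 3rd
Bb — perfect 5th
D — major 7th
F — major 9th

Eb, G, Bb, D, F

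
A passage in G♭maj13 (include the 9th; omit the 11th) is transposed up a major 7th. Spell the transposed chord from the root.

Gb up a major 7th → F. New chord: F major thirteenth.
Root: F
Major 3rd (3rd): A
Perfect 5th (5th): C
Major 7th (7th): E
Major 9th (9th): G
Major 13th (13th): D

F – A – C – E – G – D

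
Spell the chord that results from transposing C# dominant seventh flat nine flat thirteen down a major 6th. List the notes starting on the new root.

E, G-sharp, B, D, F, C

Transposed root: C-sharp → E (major 6th down). So we spell E dominant seventh flat nine flat thirteen:
Root: E
Major 3rd (3rd): G-sharp
Perfect 5th (5th): B
Minor 7th (7th): D
Minor 9th (9th): F
Minor 13th (13th): C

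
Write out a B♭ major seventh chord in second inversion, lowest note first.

F A Bb D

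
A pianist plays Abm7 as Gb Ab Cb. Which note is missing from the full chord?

The full Abm7 chord is Ab, Cb, Eb, Gb.
Comparing with the voicing, the perfect 5th (5th) — Eb — is absent.

Eb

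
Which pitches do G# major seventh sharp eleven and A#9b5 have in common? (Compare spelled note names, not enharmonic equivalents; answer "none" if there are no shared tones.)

G# major seventh sharp eleven = G#, B#, D#, F##, C##.
A#9b5 = A#, C##, E, G#, B#.
Shared: G#, B#, C##.

G#, B#, C##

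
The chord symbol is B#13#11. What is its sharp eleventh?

Root of B#13#11 = B#. The 11th is an augmented 11th: B# up an augmented 11th → E##.

E##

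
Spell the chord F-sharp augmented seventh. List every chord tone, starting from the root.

F-sharp augmented seventh is an augmented seventh built on F-sharp.
root → F-sharp
3rd (major 3rd) → A-sharp
5th (augmented 5th) → C-double-sharp
7th (minor 7th) → E

F-sharp, A-sharp, C-double-sharp, E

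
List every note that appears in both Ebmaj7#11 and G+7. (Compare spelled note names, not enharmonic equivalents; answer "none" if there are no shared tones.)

G

Ebmaj7#11: Eb G Bb D A
G+7: G B D# F
Common to both → G.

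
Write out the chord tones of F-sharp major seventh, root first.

F-sharp, A-sharp, C-sharp, E-sharp

F-sharp major seventh: major seventh on F-sharp.
root → F-sharp
3rd (major 3rd) → A-sharp
5th (perfect 5th) → C-sharp
7th (major 7th) → E-sharp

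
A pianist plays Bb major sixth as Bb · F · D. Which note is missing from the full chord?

The full Bb major sixth chord is Bb, D, F, G.
Comparing with the voicing, the major 6th (6th) — G — is absent.

G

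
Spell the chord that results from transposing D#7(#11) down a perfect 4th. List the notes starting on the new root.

A♯ C𝄪 E♯ G♯ D𝄪

D♯ down a perfect 4th → A♯. New chord: A♯ dominant seventh sharp eleven.
root → A♯
3rd (major 3rd) → C𝄪
5th (perfect 5th) → E♯
7th (minor 7th) → G♯
11th (augmented 11th) → D𝄪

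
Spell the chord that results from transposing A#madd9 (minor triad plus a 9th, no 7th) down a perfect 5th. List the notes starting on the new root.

D# F# A# E#

A perfect 5th down from A# is D#, so the new chord is D# minor added-ninth.
Root: D#
Minor 3rd (3rd): F#
Perfect 5th (5th): A#
Major 9th (9th): E#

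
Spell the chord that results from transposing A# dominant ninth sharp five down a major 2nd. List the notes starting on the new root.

G-sharp, B-sharp, D-double-sharp, F-sharp, A-sharp

A major 2nd down from A-sharp is G-sharp, so the new chord is G-sharp dominant ninth sharp five.
Root: G-sharp
Major 3rd (3rd): B-sharp
Augmented 5th (5th): D-double-sharp
Minor 7th (7th): F-sharp
Major 9th (9th): A-sharp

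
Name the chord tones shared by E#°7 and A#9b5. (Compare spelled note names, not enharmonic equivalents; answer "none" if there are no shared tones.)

G#

E#°7 = E#, G#, B, D.
A#9b5 = A#, C##, E, G#, B#.
Shared: G#.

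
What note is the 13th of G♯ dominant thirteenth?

E-sharp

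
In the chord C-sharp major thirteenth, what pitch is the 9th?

D-sharp

C-sharp major thirteenth is built on C-sharp; its 9th is a major 9th above the root.
A second above C uses the letter D, and the major 9th above C-sharp is D-sharp.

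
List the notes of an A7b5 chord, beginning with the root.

A, C#, Eb, G

Root A, quality dominant seventh flat five:
- root: A
- major 3rd: C#
- diminished 5th: Eb
- minor 7th: G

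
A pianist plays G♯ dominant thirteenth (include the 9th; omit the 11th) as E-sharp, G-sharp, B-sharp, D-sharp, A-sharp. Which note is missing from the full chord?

G♯ dominant thirteenth = G-sharp, B-sharp, D-sharp, F-sharp, A-sharp, E-sharp. The voicing lacks the 7th (minor 7th), F-sharp.

F-sharp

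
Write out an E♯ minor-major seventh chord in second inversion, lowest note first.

In root position, E♯ minor-major seventh is E#–G#–B#–D##.
Second inversion puts the fifth (B#) in the bass.

B#, D##, E#, G#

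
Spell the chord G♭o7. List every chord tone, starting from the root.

G♭o7 is a diminished seventh built on Gb.
- root: Gb
- minor 3rd: Bbb
- diminished 5th: Dbb
- diminished 7th: Fbb

Gb  Bbb  Dbb  Fbb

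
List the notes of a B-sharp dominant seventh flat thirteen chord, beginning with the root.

B-sharp dominant seventh flat thirteen: dominant seventh flat thirteen on B♯.
- root: B♯
- major 3rd: D𝄪
- perfect 5th: F𝄪
- minor 7th: A♯
- minor 13th: G♯

B♯, D𝄪, F𝄪, A♯, G♯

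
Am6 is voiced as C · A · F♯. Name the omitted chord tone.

The full Am6 chord is A, C, E, F♯.
Comparing with the voicing, the perfect 5th (5th) — E — is absent.

E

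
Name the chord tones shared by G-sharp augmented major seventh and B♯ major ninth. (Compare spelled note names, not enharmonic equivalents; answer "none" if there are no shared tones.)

B♯ – D𝄪 – F𝄪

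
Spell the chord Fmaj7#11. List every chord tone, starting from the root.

Fmaj7#11: major seventh sharp eleven on F.
root → F
3rd (major 3rd) → A
5th (perfect 5th) → C
7th (major 7th) → E
11th (augmented 11th) → B

F, A, C, E, B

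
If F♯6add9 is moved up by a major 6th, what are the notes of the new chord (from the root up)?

D♯  F𝄪  A♯  B♯  E♯

F♯ up a major 6th → D♯. New chord: D♯ six-nine.
Root: D♯
Major 3rd (3rd): F𝄪
Perfect 5th (5th): A♯
Major 6th (6th): B♯
Major 9th (9th): E♯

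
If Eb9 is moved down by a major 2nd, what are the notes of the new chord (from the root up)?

A major 2nd down from Eb is Db, so the new chord is Db dominant ninth.
root → Db
3rd (major 3rd) → F
5th (perfect 5th) → Ab
7th (minor 7th) → Cb
9th (major 9th) → Eb

Db, F, Ab, Cb, Eb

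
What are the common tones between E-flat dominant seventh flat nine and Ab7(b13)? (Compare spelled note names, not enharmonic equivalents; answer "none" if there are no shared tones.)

E-flat dominant seventh flat nine = E♭, G, B♭, D♭, F♭.
Ab7(b13) = A♭, C, E♭, G♭, F♭.
Shared: E♭, F♭.

E♭ F♭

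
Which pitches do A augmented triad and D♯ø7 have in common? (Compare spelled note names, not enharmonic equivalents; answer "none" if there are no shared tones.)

A C#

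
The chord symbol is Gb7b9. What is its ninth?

Root of Gb7b9 = G♭. The 9th is a minor 9th: G♭ up a minor 9th → A𝄫.

A𝄫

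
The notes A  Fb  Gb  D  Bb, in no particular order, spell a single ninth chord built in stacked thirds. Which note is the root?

Arranged so that each adjacent pair is a third by letter name: Gb – Bb – D – Fb – A.
The bottom of that stack, Gb, is the root (this is Gb dominant seventh sharp nine sharp five).

Gb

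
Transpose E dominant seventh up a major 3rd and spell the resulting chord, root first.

E up a major 3rd → G#. New chord: G# dominant seventh.
Root: G#
Major 3rd (3rd): B#
Perfect 5th (5th): D#
Minor 7th (7th): F#

G#, B#, D#, F#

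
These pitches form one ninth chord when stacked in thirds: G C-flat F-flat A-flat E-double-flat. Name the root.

F-flat

Stacking in thirds gives F-flat – A-flat – C-flat – E-double-flat – G, so F-flat is the root — F-flat dominant seventh sharp nine.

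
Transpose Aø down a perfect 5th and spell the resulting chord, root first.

A perfect 5th down from A is D, so the new chord is D half-diminished seventh.
root → D
3rd (minor 3rd) → F
5th (diminished 5th) → Ab
7th (minor 7th) → C

D, F, Ab, C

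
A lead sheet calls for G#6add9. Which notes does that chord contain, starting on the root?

G#6add9 is a six-nine built on G#.
- root: G#
- major 3rd: B#
- perfect 5th: D#
- major 6th: E#
- major 9th: A#

G#, B#, D#, E#, A#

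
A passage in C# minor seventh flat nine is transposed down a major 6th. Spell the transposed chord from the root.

E, G, B, D, F

A major 6th down from C# is E, so the new chord is E minor seventh flat nine.
- root: E
- minor 3rd: G
- perfect 5th: B
- minor 7th: D
- minor 9th: F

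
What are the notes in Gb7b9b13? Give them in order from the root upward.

Gb, Bb, Db, Fb, Abb, Ebb

Root Gb, quality dominant seventh flat nine flat thirteen:
root → Gb
3rd (major 3rd) → Bb
5th (perfect 5th) → Db
7th (minor 7th) → Fb
9th (minor 9th) → Abb
13th (minor 13th) → Ebb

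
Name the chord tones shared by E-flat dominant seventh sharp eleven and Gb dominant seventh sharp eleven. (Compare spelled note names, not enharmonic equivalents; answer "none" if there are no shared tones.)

E-flat dominant seventh sharp eleven = E-flat, G, B-flat, D-flat, A.
Gb dominant seventh sharp eleven = G-flat, B-flat, D-flat, F-flat, C.
Shared: B-flat, D-flat.

B-flat D-flat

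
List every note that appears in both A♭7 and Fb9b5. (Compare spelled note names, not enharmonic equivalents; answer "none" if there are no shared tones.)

Ab Gb

A♭7: Ab C Eb Gb
Fb9b5: Fb Ab Cbb Ebb Gb
Common to both → Ab, Gb.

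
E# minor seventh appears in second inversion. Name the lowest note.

E# minor seventh = E#–G#–B#–D#. Second inversion → fifth in the bass = B#.

B#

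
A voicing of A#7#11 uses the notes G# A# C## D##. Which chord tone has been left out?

E#

The full A#7#11 chord is A#, C##, E#, G#, D##.
Comparing with the voicing, the perfect 5th (5th) — E# — is absent.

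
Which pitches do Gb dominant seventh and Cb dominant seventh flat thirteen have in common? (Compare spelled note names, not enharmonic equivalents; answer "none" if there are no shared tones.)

G-flat

Gb dominant seventh: G-flat B-flat D-flat F-flat
Cb dominant seventh flat thirteen: C-flat E-flat G-flat B-double-flat A-double-flat
Common to both → G-flat.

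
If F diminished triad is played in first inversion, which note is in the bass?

Ab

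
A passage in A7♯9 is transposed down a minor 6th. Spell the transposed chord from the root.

C# – E# – G# – B – D##

Transposed root: A → C# (minor 6th down). So we spell C# dominant seventh sharp nine:
root → C#
3rd (major 3rd) → E#
5th (perfect 5th) → G#
7th (minor 7th) → B
9th (augmented 9th) → D##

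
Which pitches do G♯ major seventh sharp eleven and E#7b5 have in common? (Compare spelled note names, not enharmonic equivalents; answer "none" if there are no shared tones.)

D#

G♯ major seventh sharp eleven: G# B# D# F## C##
E#7b5: E# G## B D#
Common to both → D#.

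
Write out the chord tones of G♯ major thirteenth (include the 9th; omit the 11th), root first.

G-sharp – B-sharp – D-sharp – F-double-sharp – A-sharp – E-sharp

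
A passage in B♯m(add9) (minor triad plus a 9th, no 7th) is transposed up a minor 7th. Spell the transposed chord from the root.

A# C# E# B#

Transposed root: B# → A# (minor 7th up). So we spell A# minor added-ninth:
Root: A#
Minor 3rd (3rd): C#
Perfect 5th (5th): E#
Major 9th (9th): B#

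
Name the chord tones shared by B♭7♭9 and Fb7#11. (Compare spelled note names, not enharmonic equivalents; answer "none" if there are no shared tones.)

Bb Ab Cb

B♭7♭9: Bb D F Ab Cb
Fb7#11: Fb Ab Cb Ebb Bb
Common to both → Bb, Ab, Cb.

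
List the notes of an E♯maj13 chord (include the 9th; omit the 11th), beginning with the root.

E# G## B# D## F## C##

E♯maj13: major thirteenth on E#.
root → E#
3rd (major 3rd) → G##
5th (perfect 5th) → B#
7th (major 7th) → D##
9th (major 9th) → F##
13th (major 13th) → C##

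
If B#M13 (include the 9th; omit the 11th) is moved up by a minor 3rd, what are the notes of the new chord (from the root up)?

D#, F##, A#, C##, E#, B#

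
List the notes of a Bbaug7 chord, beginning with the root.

Bb – D – F# – Ab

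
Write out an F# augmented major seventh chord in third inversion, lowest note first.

E#  F#  A#  C##

In root position, F# augmented major seventh is F#–A#–C##–E#.
Third inversion puts the seventh (E#) in the bass.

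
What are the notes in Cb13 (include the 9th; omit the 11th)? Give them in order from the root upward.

Cb  Eb  Gb  Bbb  Db  Ab

Root Cb, quality dominant thirteenth:
- root: Cb
- major 3rd: Eb
- perfect 5th: Gb
- minor 7th: Bbb
- major 9th: Db
- major 13th: Ab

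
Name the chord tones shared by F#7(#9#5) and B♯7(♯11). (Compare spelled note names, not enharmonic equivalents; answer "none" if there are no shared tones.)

F#7(#9#5): F♯ A♯ C𝄪 E G𝄪
B♯7(♯11): B♯ D𝄪 F𝄪 A♯ E𝄪
Common to both → A♯.

A♯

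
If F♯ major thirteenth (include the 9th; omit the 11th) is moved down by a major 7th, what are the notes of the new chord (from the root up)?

A major 7th down from F-sharp is G, so the new chord is G major thirteenth.
Root: G
Major 3rd (3rd): B
Perfect 5th (5th): D
Major 7th (7th): F-sharp
Major 9th (9th): A
Major 13th (13th): E

G  B  D  F-sharp  A  E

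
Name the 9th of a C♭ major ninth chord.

Db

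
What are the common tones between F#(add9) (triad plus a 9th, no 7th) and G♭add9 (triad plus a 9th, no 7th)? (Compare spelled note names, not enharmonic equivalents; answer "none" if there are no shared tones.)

none

F#(add9) = F#, A#, C#, G#.
G♭add9 = Gb, Bb, Db, Ab.
Shared: none.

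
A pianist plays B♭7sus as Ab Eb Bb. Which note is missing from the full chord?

F

B♭7sus = Bb, Eb, F, Ab. The voicing lacks the 5th (perfect 5th), F.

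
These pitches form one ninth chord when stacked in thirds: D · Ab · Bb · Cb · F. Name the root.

Bb

Arranged so that each adjacent pair is a third by letter name: Bb – D – F – Ab – Cb.
The bottom of that stack, Bb, is the root (this is Bb dominant seventh flat nine).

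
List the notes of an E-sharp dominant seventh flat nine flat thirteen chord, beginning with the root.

E-sharp dominant seventh flat nine flat thirteen is a dominant seventh flat nine flat thirteen built on E-sharp.
root → E-sharp
3rd (major 3rd) → G-double-sharp
5th (perfect 5th) → B-sharp
7th (minor 7th) → D-sharp
9th (minor 9th) → F-sharp
13th (minor 13th) → C-sharp

E-sharp, G-double-sharp, B-sharp, D-sharp, F-sharp, C-sharp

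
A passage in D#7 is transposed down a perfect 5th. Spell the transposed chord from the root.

G#, B#, D#, F#

A perfect 5th down from D# is G#, so the new chord is G# dominant seventh.
- root: G#
- major 3rd: B#
- perfect 5th: D#
- minor 7th: F#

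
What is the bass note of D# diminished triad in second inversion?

D# diminished triad = D#–F#–A. Second inversion → fifth in the bass = A.

A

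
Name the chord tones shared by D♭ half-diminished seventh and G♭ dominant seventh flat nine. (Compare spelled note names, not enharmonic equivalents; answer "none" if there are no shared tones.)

D-flat F-flat A-double-flat

D♭ half-diminished seventh = D-flat, F-flat, A-double-flat, C-flat.
G♭ dominant seventh flat nine = G-flat, B-flat, D-flat, F-flat, A-double-flat.
Shared: D-flat, F-flat, A-double-flat.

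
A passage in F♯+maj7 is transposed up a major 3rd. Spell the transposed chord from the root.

A major 3rd up from F# is A#, so the new chord is A# augmented major seventh.
A# — root
C## — major 3rd
E## — augmented 5th
G## — major 7th

A#, C##, E##, G##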